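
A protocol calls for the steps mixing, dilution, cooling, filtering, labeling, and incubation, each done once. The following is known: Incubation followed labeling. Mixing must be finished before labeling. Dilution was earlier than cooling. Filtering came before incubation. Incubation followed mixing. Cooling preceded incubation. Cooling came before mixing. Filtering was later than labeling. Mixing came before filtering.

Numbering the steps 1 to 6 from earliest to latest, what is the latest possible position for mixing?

3

Mixing must come before filtering, incubation, and labeling — 3 steps forced after it.
Everything else can be placed before mixing in some valid order, so mixing can sit as late as position 6 − 3 = 3.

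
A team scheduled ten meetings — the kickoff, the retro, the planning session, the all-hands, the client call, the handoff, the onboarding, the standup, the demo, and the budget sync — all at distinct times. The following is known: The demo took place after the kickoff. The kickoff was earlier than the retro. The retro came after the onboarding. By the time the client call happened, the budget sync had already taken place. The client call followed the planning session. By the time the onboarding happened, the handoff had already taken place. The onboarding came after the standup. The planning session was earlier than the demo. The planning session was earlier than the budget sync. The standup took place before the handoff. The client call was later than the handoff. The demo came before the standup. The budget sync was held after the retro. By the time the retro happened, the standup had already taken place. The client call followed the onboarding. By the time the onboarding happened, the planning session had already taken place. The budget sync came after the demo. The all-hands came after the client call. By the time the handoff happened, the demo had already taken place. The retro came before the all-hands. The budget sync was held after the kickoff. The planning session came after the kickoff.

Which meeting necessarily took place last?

Every other meeting has a chain of constraints placing it before the all-hands, so the all-hands is last.

the all-hands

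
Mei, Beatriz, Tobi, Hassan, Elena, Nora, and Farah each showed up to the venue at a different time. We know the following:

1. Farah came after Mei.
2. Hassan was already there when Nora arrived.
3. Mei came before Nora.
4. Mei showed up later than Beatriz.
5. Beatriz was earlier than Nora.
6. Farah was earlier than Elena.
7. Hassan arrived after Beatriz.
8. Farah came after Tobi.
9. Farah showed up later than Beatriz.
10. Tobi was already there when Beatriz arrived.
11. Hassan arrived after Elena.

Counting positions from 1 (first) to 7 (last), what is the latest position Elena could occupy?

Elena must come before Hassan and Nora — 2 guests forced after them.
Everything else can be placed before Elena in some valid order, so Elena can sit as late as position 7 − 2 = 5.

5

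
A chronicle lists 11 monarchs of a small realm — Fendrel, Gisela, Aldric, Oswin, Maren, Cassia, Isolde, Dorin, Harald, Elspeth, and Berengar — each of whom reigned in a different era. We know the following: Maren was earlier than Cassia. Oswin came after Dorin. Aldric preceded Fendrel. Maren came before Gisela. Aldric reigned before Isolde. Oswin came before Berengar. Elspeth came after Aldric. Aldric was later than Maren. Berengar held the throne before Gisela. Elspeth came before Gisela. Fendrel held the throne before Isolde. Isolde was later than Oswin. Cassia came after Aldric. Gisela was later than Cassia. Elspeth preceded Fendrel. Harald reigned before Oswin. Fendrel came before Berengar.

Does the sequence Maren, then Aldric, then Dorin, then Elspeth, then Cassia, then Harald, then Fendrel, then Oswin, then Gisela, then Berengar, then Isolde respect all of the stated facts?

no

The constraints require Berengar before Gisela, but in the proposed sequence Gisela appears ahead of Berengar. That one violation is enough.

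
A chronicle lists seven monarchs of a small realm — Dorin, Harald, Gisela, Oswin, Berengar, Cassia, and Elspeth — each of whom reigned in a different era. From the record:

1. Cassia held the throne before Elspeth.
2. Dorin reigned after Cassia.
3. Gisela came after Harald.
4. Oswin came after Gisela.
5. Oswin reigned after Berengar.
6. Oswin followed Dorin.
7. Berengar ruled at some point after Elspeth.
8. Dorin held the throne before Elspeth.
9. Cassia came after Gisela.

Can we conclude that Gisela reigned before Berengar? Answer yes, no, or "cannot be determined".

yes

Chain the constraints: Gisela → Cassia → Elspeth → Berengar. Each link is directly stated, so Gisela comes before Berengar.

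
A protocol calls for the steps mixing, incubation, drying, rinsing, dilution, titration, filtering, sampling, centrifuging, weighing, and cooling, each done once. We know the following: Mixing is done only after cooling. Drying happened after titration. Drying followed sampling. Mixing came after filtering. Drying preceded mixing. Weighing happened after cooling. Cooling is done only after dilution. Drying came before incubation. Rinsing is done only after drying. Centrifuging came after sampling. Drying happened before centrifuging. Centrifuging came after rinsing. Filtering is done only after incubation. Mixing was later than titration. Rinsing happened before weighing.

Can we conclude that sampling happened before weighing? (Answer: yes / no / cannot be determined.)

Chain the constraints: sampling → drying → rinsing → weighing. Each link is directly stated, so sampling comes before weighing.

yes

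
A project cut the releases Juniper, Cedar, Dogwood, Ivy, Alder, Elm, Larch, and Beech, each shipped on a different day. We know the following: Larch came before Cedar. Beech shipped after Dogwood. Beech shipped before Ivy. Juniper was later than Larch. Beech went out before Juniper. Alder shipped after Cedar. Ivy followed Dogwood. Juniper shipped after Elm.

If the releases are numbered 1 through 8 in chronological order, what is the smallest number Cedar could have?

2

Larch must come before Cedar — 1 forced predecessor.
Nothing else is forced ahead of Cedar, so its earliest slot is position 1 + 1 = 2.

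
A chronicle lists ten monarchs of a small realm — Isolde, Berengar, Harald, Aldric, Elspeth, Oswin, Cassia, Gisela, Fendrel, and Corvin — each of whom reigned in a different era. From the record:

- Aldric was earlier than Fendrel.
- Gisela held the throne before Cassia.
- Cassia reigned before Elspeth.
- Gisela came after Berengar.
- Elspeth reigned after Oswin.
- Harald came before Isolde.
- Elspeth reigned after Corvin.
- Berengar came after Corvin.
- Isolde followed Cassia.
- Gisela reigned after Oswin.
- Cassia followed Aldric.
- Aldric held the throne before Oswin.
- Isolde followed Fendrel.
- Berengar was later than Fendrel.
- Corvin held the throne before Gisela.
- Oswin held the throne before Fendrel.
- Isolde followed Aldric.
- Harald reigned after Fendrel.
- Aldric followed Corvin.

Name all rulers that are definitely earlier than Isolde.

Directly stated before Isolde: Aldric, Cassia, Fendrel, and Harald.
Berengar reaches Isolde via Berengar → Gisela → Cassia → Isolde.
Corvin reaches Isolde via Corvin → Aldric → Isolde.
Gisela reaches Isolde via Gisela → Cassia → Isolde.
Likewise Oswin reaches Isolde by chaining the stated constraints.

Aldric, Berengar, Cassia, Corvin, Fendrel, Gisela, Harald, Oswin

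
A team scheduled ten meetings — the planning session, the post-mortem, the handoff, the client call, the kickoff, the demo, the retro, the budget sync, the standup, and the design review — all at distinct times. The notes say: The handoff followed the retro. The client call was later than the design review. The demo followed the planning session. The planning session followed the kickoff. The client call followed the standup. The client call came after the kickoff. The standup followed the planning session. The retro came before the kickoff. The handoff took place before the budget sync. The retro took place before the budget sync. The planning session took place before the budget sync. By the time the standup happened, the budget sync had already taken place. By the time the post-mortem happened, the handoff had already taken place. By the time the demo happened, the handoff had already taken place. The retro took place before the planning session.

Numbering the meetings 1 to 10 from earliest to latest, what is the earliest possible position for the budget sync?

The handoff, the kickoff, the planning session, and the retro must all come before the budget sync — 4 forced predecessors.
Nothing else is forced ahead of the budget sync, so its earliest slot is position 4 + 1 = 5.

5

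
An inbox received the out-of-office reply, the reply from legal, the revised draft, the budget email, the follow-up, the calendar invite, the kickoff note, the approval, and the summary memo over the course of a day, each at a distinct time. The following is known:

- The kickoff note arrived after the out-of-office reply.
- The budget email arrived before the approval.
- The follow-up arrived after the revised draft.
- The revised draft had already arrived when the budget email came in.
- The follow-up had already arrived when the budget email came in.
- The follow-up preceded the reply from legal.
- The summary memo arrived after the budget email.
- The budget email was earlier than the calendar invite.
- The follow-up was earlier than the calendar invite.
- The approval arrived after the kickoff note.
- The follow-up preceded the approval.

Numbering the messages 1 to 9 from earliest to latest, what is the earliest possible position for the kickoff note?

2

The out-of-office reply must come before the kickoff note — 1 forced predecessor.
Nothing else is forced ahead of the kickoff note, so its earliest slot is position 1 + 1 = 2.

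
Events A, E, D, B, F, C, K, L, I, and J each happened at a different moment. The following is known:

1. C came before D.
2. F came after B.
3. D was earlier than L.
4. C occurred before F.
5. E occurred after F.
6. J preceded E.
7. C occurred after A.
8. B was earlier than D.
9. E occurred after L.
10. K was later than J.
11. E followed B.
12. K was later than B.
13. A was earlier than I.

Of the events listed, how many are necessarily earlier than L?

Directly stated before L: D.
A reaches L via A → C → D → L.
B reaches L via B → D → L.
C reaches L via C → D → L.
No chain forces F (or any of the others) ahead of L.
That's A, B, C, and D — 4 in all.

4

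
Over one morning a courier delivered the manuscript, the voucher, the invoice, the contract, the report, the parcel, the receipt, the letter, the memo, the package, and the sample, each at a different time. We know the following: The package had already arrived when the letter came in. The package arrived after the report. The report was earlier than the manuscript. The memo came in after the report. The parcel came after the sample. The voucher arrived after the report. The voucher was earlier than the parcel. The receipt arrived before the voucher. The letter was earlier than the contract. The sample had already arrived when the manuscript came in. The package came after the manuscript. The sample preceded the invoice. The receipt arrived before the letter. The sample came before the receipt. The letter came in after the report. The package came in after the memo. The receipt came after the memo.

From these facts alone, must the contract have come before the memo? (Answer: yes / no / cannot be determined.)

no

Tracing the constraints gives the memo → the receipt → the letter → the contract, so the memo must come before the contract.
That means the contract cannot be before the memo.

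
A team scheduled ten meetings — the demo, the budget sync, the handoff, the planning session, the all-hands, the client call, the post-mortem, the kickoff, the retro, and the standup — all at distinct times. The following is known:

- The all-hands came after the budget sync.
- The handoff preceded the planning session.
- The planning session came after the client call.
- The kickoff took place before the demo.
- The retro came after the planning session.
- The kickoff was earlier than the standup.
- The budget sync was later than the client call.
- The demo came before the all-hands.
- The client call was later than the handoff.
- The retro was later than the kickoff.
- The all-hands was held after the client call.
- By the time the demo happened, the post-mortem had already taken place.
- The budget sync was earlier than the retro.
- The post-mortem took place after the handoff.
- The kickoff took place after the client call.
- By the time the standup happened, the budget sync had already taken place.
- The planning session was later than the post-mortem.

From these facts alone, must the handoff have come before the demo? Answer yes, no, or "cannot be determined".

Chain the constraints: the handoff → the post-mortem → the demo. Each link is directly stated, so the handoff comes before the demo.

yes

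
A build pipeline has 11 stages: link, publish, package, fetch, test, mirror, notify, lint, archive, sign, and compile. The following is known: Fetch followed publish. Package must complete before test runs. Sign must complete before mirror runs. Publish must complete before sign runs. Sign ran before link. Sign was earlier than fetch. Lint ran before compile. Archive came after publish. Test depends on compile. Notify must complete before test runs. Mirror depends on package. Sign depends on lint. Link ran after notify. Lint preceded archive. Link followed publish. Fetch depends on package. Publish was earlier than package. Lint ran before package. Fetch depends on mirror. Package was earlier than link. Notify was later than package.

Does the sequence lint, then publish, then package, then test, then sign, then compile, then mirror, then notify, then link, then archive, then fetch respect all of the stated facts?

no

The constraints require notify before test, but in the proposed sequence test appears ahead of notify. That one violation is enough.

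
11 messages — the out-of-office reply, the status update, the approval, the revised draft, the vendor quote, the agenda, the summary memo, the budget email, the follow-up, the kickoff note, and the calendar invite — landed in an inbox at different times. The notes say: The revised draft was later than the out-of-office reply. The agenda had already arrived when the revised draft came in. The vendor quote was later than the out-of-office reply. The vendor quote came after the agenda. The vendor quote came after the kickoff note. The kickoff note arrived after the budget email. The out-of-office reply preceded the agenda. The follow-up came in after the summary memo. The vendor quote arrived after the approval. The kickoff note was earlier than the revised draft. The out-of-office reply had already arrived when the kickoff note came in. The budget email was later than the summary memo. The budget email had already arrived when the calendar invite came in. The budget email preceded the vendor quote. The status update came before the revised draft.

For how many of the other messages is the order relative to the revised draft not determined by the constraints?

Forced before the revised draft: the agenda, the budget email, the kickoff note, the out-of-office reply, the status update, and the summary memo.
That leaves the approval, the calendar invite, the follow-up, and the vendor quote with no forced order relative to the revised draft — 4.

4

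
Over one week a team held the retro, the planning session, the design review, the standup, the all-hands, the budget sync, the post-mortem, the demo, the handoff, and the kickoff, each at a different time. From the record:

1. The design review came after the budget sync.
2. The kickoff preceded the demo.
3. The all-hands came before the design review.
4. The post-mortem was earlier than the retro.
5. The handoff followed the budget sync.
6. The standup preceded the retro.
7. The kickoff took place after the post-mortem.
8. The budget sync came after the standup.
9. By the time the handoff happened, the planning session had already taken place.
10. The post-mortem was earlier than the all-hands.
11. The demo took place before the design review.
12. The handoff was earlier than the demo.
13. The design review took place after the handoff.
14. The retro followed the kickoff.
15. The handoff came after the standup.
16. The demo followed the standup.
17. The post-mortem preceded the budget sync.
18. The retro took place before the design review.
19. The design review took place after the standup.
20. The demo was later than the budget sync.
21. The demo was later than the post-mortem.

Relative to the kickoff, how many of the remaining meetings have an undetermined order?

Forced before the kickoff: the post-mortem; forced after the kickoff: the demo, the design review, and the retro.
That leaves the all-hands, the budget sync, the handoff, the planning session, and the standup with no forced order relative to the kickoff — 5.

5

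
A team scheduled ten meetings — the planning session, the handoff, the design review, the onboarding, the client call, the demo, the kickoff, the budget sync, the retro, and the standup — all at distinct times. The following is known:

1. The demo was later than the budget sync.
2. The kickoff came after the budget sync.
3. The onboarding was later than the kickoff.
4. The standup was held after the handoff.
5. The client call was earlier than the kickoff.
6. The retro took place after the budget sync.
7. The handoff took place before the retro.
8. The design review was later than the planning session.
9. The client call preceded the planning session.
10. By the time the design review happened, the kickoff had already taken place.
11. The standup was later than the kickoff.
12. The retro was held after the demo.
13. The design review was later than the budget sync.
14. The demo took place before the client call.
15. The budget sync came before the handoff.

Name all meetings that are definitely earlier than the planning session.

Directly stated before the planning session: the client call.
The budget sync reaches the planning session via the budget sync → the demo → the client call → the planning session.
The demo reaches the planning session via the demo → the client call → the planning session.
No chain forces the design review (or any of the others) ahead of the planning session.

the budget sync, the client call, the demo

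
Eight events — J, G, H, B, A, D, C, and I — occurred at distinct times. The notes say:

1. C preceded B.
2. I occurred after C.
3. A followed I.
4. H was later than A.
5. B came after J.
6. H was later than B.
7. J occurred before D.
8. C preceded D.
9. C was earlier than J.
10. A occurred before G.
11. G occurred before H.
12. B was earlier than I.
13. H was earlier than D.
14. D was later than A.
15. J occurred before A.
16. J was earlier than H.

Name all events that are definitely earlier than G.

Directly stated before G: A.
B reaches G via B → I → A → G.
C reaches G via C → J → A → G.
I reaches G via I → A → G.
Likewise J reaches G by chaining the stated constraints.

A, B, C, I, J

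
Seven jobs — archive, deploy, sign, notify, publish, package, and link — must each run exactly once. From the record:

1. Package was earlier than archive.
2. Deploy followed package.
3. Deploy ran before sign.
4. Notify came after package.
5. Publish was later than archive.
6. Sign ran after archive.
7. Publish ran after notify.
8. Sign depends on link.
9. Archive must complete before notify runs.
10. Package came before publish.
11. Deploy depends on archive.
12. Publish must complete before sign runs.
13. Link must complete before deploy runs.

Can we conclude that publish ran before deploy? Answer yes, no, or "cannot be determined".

No chain of stated constraints runs from publish to deploy, and none runs from deploy to publish either.
So the relative order of publish and deploy is not fixed by the given facts.

cannot be determined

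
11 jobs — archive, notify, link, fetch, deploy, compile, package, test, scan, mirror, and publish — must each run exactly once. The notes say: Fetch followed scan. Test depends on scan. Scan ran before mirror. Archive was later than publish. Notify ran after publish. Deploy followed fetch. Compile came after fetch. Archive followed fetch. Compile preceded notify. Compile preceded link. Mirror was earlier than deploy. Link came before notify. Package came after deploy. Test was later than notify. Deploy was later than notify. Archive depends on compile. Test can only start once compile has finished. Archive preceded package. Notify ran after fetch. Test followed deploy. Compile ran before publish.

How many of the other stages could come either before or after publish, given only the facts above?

2

Forced before publish: compile, fetch, and scan; forced after publish: archive, deploy, notify, package, and test.
That leaves link and mirror with no forced order relative to publish — 2.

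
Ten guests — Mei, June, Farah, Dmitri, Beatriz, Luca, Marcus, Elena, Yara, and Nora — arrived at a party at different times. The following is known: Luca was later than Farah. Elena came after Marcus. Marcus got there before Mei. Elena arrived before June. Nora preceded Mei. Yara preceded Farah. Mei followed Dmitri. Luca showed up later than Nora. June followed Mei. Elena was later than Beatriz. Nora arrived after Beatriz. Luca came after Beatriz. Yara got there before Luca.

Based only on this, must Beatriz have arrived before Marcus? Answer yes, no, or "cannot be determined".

No chain of stated constraints runs from Beatriz to Marcus, and none runs from Marcus to Beatriz either.
So the relative order of Beatriz and Marcus is not fixed by the given facts.

cannot be determined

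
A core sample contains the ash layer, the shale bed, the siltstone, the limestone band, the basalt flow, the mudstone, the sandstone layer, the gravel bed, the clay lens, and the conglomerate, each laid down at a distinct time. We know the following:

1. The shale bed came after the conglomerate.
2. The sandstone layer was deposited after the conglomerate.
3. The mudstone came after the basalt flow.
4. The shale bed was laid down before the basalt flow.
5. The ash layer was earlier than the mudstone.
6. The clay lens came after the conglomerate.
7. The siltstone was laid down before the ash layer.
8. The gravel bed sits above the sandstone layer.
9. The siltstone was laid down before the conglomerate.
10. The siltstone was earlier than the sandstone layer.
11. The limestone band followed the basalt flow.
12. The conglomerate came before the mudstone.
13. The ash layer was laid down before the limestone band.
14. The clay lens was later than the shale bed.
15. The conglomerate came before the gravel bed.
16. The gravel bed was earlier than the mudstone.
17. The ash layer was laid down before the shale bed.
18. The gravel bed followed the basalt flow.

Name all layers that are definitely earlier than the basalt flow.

the ash layer, the conglomerate, the shale bed, the siltstone

Directly stated before the basalt flow: the shale bed.
The ash layer reaches the basalt flow via the ash layer → the shale bed → the basalt flow.
The conglomerate reaches the basalt flow via the conglomerate → the shale bed → the basalt flow.
The siltstone reaches the basalt flow via the siltstone → the ash layer → the shale bed → the basalt flow.
No chain forces the gravel bed (or any of the others) ahead of the basalt flow.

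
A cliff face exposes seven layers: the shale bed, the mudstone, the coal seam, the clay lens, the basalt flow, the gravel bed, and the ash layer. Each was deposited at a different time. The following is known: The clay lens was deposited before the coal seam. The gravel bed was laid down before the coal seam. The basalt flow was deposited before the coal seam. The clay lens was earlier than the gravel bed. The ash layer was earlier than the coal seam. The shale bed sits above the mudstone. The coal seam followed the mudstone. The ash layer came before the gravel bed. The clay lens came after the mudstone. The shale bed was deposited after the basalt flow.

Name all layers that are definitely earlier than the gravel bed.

Directly stated before the gravel bed: the ash layer and the clay lens.
The mudstone reaches the gravel bed via the mudstone → the clay lens → the gravel bed.
No chain forces the shale bed (or any of the others) ahead of the gravel bed.

the ash layer, the clay lens, the mudstone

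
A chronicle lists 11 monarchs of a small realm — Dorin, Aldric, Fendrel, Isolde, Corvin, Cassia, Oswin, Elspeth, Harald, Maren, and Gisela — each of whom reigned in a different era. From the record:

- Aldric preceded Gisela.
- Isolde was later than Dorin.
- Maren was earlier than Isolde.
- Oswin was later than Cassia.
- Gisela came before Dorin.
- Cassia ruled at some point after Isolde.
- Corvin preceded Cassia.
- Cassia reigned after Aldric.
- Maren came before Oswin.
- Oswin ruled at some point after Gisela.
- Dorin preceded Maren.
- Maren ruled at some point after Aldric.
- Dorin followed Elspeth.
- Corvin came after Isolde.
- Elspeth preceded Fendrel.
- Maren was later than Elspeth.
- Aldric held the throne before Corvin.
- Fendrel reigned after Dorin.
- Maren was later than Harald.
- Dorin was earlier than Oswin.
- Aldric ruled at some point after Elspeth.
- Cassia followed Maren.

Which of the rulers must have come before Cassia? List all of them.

Aldric, Corvin, Dorin, Elspeth, Gisela, Harald, Isolde, Maren

Directly stated before Cassia: Aldric, Corvin, Isolde, and Maren.
Dorin reaches Cassia via Dorin → Maren → Cassia.
Elspeth reaches Cassia via Elspeth → Aldric → Cassia.
Gisela reaches Cassia via Gisela → Dorin → Maren → Cassia.
Likewise Harald reaches Cassia by chaining the stated constraints.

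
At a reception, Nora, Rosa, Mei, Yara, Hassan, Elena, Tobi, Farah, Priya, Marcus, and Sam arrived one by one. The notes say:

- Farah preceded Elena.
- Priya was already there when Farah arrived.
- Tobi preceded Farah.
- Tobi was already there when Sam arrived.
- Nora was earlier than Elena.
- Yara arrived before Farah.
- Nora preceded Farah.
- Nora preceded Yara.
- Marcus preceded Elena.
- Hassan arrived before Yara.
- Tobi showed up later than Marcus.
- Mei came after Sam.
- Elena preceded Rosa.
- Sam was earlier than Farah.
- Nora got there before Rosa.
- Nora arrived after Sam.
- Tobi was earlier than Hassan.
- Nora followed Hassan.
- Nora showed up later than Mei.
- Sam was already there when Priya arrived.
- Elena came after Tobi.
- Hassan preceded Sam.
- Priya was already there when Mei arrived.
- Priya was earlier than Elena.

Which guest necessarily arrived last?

Every other guest has a chain of constraints placing them before Rosa, so Rosa is last.

Rosa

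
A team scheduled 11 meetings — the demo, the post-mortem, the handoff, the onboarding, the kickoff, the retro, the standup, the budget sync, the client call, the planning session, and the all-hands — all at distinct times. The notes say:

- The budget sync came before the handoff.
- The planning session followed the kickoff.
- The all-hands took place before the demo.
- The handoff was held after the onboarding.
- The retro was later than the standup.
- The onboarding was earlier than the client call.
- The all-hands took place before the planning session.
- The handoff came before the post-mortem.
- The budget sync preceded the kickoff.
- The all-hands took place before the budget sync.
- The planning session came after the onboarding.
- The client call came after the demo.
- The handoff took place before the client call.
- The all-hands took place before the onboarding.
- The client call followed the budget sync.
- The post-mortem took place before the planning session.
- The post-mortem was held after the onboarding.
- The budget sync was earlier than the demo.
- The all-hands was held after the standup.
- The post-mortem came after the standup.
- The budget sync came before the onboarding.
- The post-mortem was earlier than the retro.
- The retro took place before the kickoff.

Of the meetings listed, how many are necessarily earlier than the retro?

6

Directly stated before the retro: the post-mortem and the standup.
The all-hands reaches the retro via the all-hands → the onboarding → the post-mortem → the retro.
The budget sync reaches the retro via the budget sync → the handoff → the post-mortem → the retro.
The handoff reaches the retro via the handoff → the post-mortem → the retro.
Likewise the onboarding reaches the retro by chaining the stated constraints.
No chain forces the kickoff (or any of the others) ahead of the retro.
That's the all-hands, the budget sync, the handoff, the onboarding, the post-mortem, and the standup — 6 in all.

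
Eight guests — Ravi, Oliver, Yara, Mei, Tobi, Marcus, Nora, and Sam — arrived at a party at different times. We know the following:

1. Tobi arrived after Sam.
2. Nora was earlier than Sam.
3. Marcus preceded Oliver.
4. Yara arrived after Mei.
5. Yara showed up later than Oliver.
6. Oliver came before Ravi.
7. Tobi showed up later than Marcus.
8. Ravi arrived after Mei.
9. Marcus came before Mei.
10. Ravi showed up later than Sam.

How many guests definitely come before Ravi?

5

Directly stated before Ravi: Mei, Oliver, and Sam.
Marcus reaches Ravi via Marcus → Mei → Ravi.
Nora reaches Ravi via Nora → Sam → Ravi.
That's Marcus, Mei, Nora, Oliver, and Sam — 5 in all.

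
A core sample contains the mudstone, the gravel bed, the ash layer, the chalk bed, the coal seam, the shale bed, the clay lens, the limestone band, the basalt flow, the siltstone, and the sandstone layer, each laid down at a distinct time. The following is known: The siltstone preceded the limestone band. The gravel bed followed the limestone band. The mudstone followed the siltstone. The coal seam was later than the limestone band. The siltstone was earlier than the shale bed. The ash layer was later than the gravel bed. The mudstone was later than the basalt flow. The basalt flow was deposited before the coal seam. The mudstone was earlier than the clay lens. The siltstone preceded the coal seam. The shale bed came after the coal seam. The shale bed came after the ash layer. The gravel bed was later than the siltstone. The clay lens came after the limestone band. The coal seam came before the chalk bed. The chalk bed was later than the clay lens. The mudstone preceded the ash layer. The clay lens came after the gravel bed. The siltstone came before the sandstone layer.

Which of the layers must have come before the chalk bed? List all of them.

the basalt flow, the clay lens, the coal seam, the gravel bed, the limestone band, the mudstone, the siltstone

Directly stated before the chalk bed: the clay lens and the coal seam.
The basalt flow reaches the chalk bed via the basalt flow → the coal seam → the chalk bed.
The gravel bed reaches the chalk bed via the gravel bed → the clay lens → the chalk bed.
The limestone band reaches the chalk bed via the limestone band → the clay lens → the chalk bed.
Likewise the mudstone and the siltstone each reach the chalk bed by chaining the stated constraints.
No chain forces the ash layer (or any of the others) ahead of the chalk bed.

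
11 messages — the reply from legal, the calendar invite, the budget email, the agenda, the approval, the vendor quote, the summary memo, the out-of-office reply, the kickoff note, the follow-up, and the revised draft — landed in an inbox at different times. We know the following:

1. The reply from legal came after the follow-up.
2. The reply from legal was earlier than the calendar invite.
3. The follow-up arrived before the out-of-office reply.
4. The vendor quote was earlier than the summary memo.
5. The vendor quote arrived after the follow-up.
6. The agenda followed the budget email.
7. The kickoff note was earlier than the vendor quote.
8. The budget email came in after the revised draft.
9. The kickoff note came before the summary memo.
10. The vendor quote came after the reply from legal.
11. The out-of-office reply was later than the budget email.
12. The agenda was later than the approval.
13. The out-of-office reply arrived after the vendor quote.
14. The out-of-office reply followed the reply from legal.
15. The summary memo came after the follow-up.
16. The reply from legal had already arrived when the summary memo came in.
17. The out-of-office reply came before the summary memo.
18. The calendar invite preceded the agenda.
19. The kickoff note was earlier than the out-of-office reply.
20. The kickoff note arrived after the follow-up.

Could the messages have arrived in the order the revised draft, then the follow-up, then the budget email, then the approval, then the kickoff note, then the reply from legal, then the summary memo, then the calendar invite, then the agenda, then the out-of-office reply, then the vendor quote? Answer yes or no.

no

The constraints require the vendor quote before the summary memo, but in the proposed sequence the summary memo appears ahead of the vendor quote. That one violation is enough.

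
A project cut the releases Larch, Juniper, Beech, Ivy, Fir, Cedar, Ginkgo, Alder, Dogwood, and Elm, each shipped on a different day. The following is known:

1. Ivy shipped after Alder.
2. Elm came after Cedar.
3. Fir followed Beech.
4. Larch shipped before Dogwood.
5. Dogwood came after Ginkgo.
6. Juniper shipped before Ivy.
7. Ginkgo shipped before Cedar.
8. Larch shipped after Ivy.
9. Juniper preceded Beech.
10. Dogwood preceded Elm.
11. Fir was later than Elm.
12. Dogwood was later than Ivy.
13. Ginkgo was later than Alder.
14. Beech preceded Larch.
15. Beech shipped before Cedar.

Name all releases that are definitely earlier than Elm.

Alder, Beech, Cedar, Dogwood, Ginkgo, Ivy, Juniper, Larch

Directly stated before Elm: Cedar and Dogwood.
Alder reaches Elm via Alder → Ginkgo → Cedar → Elm.
Beech reaches Elm via Beech → Cedar → Elm.
Ginkgo reaches Elm via Ginkgo → Cedar → Elm.
Likewise Ivy, Juniper, and Larch each reach Elm by chaining the stated constraints.
No chain forces Fir ahead of Elm.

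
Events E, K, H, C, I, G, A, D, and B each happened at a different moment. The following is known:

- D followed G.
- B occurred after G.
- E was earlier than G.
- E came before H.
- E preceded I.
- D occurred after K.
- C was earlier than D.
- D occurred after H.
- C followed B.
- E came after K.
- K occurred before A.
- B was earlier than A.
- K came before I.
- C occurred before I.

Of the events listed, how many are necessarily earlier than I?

5

Directly stated before I: C, E, and K.
B reaches I via B → C → I.
G reaches I via G → B → C → I.
No chain forces D (or any of the others) ahead of I.
That's B, C, E, G, and K — 5 in all.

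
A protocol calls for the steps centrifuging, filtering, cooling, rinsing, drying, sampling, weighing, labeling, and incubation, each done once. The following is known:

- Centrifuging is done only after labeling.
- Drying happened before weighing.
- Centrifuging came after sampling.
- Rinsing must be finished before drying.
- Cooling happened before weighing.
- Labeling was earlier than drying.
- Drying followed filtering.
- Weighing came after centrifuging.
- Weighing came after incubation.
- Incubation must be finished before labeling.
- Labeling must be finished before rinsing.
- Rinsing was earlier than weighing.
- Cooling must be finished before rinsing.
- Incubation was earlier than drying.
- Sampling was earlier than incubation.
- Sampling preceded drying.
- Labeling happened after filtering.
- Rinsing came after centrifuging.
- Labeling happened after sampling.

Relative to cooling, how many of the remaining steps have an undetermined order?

Forced after cooling: drying, rinsing, and weighing.
That leaves centrifuging, filtering, incubation, labeling, and sampling with no forced order relative to cooling — 5.

5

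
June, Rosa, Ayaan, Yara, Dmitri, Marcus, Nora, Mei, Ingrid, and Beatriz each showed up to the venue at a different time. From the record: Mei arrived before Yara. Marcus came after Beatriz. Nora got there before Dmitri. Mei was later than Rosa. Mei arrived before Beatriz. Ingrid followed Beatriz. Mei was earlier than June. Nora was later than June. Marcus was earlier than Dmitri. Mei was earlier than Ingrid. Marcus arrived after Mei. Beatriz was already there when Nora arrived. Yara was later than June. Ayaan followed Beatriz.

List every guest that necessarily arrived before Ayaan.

Directly stated before Ayaan: Beatriz.
Mei reaches Ayaan via Mei → Beatriz → Ayaan.
Rosa reaches Ayaan via Rosa → Mei → Beatriz → Ayaan.
No chain forces Dmitri (or any of the others) ahead of Ayaan.

Beatriz, Mei, Rosa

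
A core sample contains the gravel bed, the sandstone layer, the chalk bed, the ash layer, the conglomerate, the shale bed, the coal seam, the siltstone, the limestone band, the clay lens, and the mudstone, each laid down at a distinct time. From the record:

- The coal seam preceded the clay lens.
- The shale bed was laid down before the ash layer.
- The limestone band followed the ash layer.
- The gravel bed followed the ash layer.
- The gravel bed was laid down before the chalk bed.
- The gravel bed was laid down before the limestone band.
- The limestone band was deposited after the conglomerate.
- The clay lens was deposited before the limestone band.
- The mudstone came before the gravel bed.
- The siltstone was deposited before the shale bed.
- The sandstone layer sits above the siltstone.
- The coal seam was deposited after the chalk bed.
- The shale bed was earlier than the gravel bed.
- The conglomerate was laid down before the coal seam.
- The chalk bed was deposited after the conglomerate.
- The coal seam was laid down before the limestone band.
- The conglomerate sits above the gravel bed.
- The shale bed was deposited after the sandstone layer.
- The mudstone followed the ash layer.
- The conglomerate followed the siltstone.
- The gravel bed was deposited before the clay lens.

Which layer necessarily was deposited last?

the limestone band

Every other layer has a chain of constraints placing it before the limestone band, so the limestone band is last.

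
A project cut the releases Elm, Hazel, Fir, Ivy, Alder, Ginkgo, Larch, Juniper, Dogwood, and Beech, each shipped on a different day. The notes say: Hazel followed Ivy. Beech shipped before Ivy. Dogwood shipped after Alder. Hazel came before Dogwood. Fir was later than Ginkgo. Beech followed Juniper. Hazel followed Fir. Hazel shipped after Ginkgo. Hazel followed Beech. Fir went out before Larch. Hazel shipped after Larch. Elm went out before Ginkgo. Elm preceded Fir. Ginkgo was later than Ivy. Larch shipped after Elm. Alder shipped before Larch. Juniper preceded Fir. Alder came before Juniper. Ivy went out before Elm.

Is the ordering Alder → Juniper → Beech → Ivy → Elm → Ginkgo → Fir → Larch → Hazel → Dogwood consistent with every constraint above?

yes

Check each stated constraint against the proposed order — e.g. Alder is ahead of Larch; Alder is ahead of Dogwood. Every pair is in the required order; nothing is violated.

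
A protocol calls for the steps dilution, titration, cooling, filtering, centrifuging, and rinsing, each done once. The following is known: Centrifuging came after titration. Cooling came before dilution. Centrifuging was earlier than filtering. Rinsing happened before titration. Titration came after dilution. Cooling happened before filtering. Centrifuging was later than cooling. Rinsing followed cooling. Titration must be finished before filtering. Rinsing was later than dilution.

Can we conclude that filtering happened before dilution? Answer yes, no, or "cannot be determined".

no

Tracing the constraints gives dilution → titration → filtering, so dilution must come before filtering.
That means filtering cannot be before dilution.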